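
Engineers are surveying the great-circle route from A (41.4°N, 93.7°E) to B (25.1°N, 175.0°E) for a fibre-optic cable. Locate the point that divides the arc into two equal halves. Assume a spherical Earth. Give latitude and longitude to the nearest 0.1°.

Convert each endpoint to a unit vector on the sphere (x = cos φ cos λ, y = cos φ sin λ, z = sin φ).
The central angle between the endpoints is δ = arccos(p₁·p₂) ≈ 1.177 rad (67.5°).
Interpolate at f = 1/2 with slerp weights a = sin((1−f)δ)/sin δ ≈ 0.601, b = sin(fδ)/sin δ ≈ 0.601.
p = a·p₁ + b·p₂ ≈ (-0.571, 0.497, 0.653); φ = arcsin(p_z) ≈ 40.74°, λ = atan2(p_y, p_x) ≈ 138.96°.

≈ (40.7°N, 139.0°E)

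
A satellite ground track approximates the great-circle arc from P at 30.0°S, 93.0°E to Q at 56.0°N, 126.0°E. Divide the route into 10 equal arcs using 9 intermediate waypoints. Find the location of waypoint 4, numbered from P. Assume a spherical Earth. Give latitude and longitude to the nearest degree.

≈ 5°N, 103°E

Convert each endpoint to a unit vector on the sphere (x = cos φ cos λ, y = cos φ sin λ, z = sin φ).
The central angle between the endpoints is δ = arccos(p₁·p₂) ≈ 1.579 rad (90.5°).
Interpolate at f = 4/10 with slerp weights a = sin((1−f)δ)/sin δ ≈ 0.812, b = sin(fδ)/sin δ ≈ 0.591.
p = a·p₁ + b·p₂ ≈ (-0.231, 0.969, 0.084); φ = arcsin(p_z) ≈ 4.79°, λ = atan2(p_y, p_x) ≈ 103.40°.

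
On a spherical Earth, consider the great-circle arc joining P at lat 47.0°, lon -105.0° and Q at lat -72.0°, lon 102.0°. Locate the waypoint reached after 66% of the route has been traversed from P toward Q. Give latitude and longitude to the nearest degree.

≈ lat -50°, lon -133°

The haversine formula gives a central angle δ ≈ 2.654 rad (152.0°) between the endpoints.
Interpolate at f = 0.66 with slerp weights a = sin((1−f)δ)/sin δ ≈ 1.674, b = sin(fδ)/sin δ ≈ 2.099.
p = a·p₁ + b·p₂ ≈ (-0.430, -0.469, -0.772); φ = arcsin(p_z) ≈ -50.49°, λ = atan2(p_y, p_x) ≈ -132.57°.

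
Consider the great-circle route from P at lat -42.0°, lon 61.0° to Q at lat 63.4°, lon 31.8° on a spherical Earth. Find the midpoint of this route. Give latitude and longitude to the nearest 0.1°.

≈ lat 11.0°, lon 50.1°

The haversine formula gives a central angle δ ≈ 1.884 rad (107.9°) between the endpoints.
Interpolate at f = 1/2 with slerp weights a = sin((1−f)δ)/sin δ ≈ 0.850, b = sin(fδ)/sin δ ≈ 0.850.
p = a·p₁ + b·p₂ ≈ (0.630, 0.753, 0.191); φ = arcsin(p_z) ≈ 11.03°, λ = atan2(p_y, p_x) ≈ 50.10°.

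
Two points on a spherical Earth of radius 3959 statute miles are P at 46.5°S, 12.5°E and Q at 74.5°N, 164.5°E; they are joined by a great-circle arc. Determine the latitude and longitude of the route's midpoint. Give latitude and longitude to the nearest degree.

Convert each endpoint to a unit vector on the sphere (x = cos φ cos λ, y = cos φ sin λ, z = sin φ).
The central angle between the endpoints is δ = arccos(p₁·p₂) ≈ 2.609 rad (149.5°).
Interpolate at f = 1/2 with slerp weights a = sin((1−f)δ)/sin δ ≈ 1.899, b = sin(fδ)/sin δ ≈ 1.899.
p = a·p₁ + b·p₂ ≈ (0.787, 0.419, 0.453); φ = arcsin(p_z) ≈ 26.91°, λ = atan2(p_y, p_x) ≈ 28.00°.

≈ 27°N, 28°E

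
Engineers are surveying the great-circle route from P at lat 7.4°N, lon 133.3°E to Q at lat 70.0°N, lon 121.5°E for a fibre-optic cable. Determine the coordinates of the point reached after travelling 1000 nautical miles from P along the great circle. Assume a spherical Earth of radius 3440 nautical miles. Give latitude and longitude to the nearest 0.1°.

Convert each endpoint to a unit vector on the sphere (x = cos φ cos λ, y = cos φ sin λ, z = sin φ).
The central angle between the endpoints is δ = arccos(p₁·p₂) ≈ 1.101 rad (63.1°). The total great-circle distance is δ·R ≈ 1.101 × 3440 ≈ 3786 nmi, so the target fraction is f = 1000/3786 ≈ 0.264.
Interpolate at f ≈ 0.264 with slerp weights a = sin((1−f)δ)/sin δ ≈ 0.812, b = sin(fδ)/sin δ ≈ 0.322.
p = a·p₁ + b·p₂ ≈ (-0.610, 0.680, 0.407); φ = arcsin(p_z) ≈ 24.00°, λ = atan2(p_y, p_x) ≈ 131.89°.

≈ lat 24.0°N, lon 131.9°E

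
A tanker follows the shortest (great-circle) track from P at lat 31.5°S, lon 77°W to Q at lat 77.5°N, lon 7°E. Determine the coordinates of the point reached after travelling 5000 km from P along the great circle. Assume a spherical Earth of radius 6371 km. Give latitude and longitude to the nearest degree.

≈ lat 12°N, lon 67°W

Convert each endpoint to a unit vector on the sphere (x = cos φ cos λ, y = cos φ sin λ, z = sin φ).
The central angle between the endpoints is δ = arccos(p₁·p₂) ≈ 2.084 rad (119.4°). The total great-circle distance is δ·R ≈ 2.084 × 6371 ≈ 13276 km, so the target fraction is f = 5000/13276 ≈ 0.377.
Interpolate at f ≈ 0.377 with slerp weights a = sin((1−f)δ)/sin δ ≈ 1.106, b = sin(fδ)/sin δ ≈ 0.811.
p = a·p₁ + b·p₂ ≈ (0.386, -0.897, 0.214); φ = arcsin(p_z) ≈ 12.37°, λ = atan2(p_y, p_x) ≈ -66.70°.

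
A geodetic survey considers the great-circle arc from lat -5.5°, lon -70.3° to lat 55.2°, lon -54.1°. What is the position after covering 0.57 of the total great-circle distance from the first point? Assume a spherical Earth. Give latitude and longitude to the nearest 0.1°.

≈ lat 29.3°, lon -63.4°

The haversine formula gives a central angle δ ≈ 1.085 rad (62.2°) between the endpoints.
Interpolate at f = 0.57 with slerp weights a = sin((1−f)δ)/sin δ ≈ 0.509, b = sin(fδ)/sin δ ≈ 0.656.
p = a·p₁ + b·p₂ ≈ (0.390, -0.780, 0.490); φ = arcsin(p_z) ≈ 29.32°, λ = atan2(p_y, p_x) ≈ -63.42°.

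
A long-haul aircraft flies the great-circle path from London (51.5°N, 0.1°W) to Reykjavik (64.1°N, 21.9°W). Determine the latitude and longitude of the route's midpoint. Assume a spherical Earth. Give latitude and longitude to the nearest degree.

≈ 58°N, 9°W

Write both endpoints as unit vectors p₁, p₂ with components (cos φ cos λ, cos φ sin λ, sin φ).
The central angle between the endpoints is δ = arccos(p₁·p₂) ≈ 0.296 rad (17.0°).
Interpolate at f = 1/2 with slerp weights a = sin((1−f)δ)/sin δ ≈ 0.506, b = sin(fδ)/sin δ ≈ 0.506.
p = a·p₁ + b·p₂ ≈ (0.520, -0.083, 0.850); φ = arcsin(p_z) ≈ 58.25°, λ = atan2(p_y, p_x) ≈ -9.07°.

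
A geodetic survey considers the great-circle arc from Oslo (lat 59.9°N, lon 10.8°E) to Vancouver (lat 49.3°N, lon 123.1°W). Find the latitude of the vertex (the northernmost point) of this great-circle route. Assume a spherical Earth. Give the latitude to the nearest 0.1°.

The great circle lies in the plane with unit normal n̂ = (p₁ × p₂)/|p₁ × p₂|.
Here n̂_z ≈ -0.261; the vertex latitude is φ_max = arccos|n̂_z| ≈ 74.9°.
Check via Clairaut: cos φ_max = |cos φ₁| · sin C = cos(59.9°)·sin(31.3°) ≈ 0.261, again giving ≈ 74.9°.

≈ 74.9°N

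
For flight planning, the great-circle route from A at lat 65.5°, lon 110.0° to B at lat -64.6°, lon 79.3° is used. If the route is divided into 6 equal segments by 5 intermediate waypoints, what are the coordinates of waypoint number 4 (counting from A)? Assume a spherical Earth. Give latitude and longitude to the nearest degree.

Convert each endpoint to a unit vector on the sphere (x = cos φ cos λ, y = cos φ sin λ, z = sin φ).
The central angle between the endpoints is δ = arccos(p₁·p₂) ≈ 2.304 rad (132.0°).
Interpolate at f = 4/6 with slerp weights a = sin((1−f)δ)/sin δ ≈ 0.935, b = sin(fδ)/sin δ ≈ 1.345.
p = a·p₁ + b·p₂ ≈ (-0.025, 0.931, -0.364); φ = arcsin(p_z) ≈ -21.36°, λ = atan2(p_y, p_x) ≈ 91.57°.

≈ lat -21°, lon 92°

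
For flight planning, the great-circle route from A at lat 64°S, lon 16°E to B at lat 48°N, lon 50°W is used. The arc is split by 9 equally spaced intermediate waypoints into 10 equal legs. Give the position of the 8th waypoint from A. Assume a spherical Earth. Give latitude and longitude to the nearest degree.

Convert each endpoint to a unit vector on the sphere (x = cos φ cos λ, y = cos φ sin λ, z = sin φ).
The central angle between the endpoints is δ = arccos(p₁·p₂) ≈ 2.152 rad (123.3°).
Interpolate at f = 8/10 with slerp weights a = sin((1−f)δ)/sin δ ≈ 0.499, b = sin(fδ)/sin δ ≈ 1.183.
p = a·p₁ + b·p₂ ≈ (0.719, -0.546, 0.430); φ = arcsin(p_z) ≈ 25.49°, λ = atan2(p_y, p_x) ≈ -37.21°.

≈ lat 25°N, lon 37°W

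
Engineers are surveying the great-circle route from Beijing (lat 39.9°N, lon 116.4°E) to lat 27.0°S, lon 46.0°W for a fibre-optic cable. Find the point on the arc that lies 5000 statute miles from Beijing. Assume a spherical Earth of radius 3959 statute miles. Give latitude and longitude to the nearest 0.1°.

≈ lat 38.7°N, lon 17.0°E

Convert each endpoint to a unit vector on the sphere (x = cos φ cos λ, y = cos φ sin λ, z = sin φ).
The central angle between the endpoints is δ = arccos(p₁·p₂) ≈ 2.802 rad (160.5°). The total great-circle distance is δ·R ≈ 2.802 × 3959 ≈ 11092 mi, so the target fraction is f = 5000/11092 ≈ 0.451.
Interpolate at f ≈ 0.451 with slerp weights a = sin((1−f)δ)/sin δ ≈ 2.997, b = sin(fδ)/sin δ ≈ 2.858.
p = a·p₁ + b·p₂ ≈ (0.746, 0.228, 0.625); φ = arcsin(p_z) ≈ 38.70°, λ = atan2(p_y, p_x) ≈ 16.98°.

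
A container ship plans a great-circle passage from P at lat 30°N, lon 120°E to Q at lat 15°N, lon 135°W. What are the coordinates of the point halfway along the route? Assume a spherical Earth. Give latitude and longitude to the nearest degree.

Convert each endpoint to a unit vector on the sphere (x = cos φ cos λ, y = cos φ sin λ, z = sin φ).
The central angle between the endpoints is δ = arccos(p₁·p₂) ≈ 1.658 rad (95.0°).
Interpolate at f = 1/2 with slerp weights a = sin((1−f)δ)/sin δ ≈ 0.740, b = sin(fδ)/sin δ ≈ 0.740.
p = a·p₁ + b·p₂ ≈ (-0.826, 0.050, 0.562); φ = arcsin(p_z) ≈ 34.17°, λ = atan2(p_y, p_x) ≈ 176.57°.

≈ lat 34°N, lon 177°E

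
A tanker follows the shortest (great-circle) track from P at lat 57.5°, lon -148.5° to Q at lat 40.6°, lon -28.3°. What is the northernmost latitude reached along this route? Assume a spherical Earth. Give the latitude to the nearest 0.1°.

≈ 67.9°

The great circle lies in the plane with unit normal n̂ = (p₁ × p₂)/|p₁ × p₂|.
Here n̂_z ≈ +0.375; the vertex latitude is φ_max = arccos|n̂_z| ≈ 67.9°.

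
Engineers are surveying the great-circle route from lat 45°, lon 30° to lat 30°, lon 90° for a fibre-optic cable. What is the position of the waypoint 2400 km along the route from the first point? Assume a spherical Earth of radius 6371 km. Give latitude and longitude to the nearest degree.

≈ lat 42°, lon 60°

Convert each endpoint to a unit vector on the sphere (x = cos φ cos λ, y = cos φ sin λ, z = sin φ).
The central angle between the endpoints is δ = arccos(p₁·p₂) ≈ 0.850 rad (48.7°). The total great-circle distance is δ·R ≈ 0.850 × 6371 ≈ 5417 km, so the target fraction is f = 2400/5417 ≈ 0.443.
Interpolate at f ≈ 0.443 with slerp weights a = sin((1−f)δ)/sin δ ≈ 0.607, b = sin(fδ)/sin δ ≈ 0.490.
p = a·p₁ + b·p₂ ≈ (0.372, 0.639, 0.674); φ = arcsin(p_z) ≈ 42.37°, λ = atan2(p_y, p_x) ≈ 59.80°.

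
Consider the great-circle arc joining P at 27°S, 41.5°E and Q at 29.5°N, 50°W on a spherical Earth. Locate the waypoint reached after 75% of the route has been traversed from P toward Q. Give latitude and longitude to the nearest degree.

≈ 17°N, 25°W

Write both endpoints as unit vectors p₁, p₂ with components (cos φ cos λ, cos φ sin λ, sin φ).
The central angle between the endpoints is δ = arccos(p₁·p₂) ≈ 1.817 rad (104.1°).
Interpolate at f = 0.75 with slerp weights a = sin((1−f)δ)/sin δ ≈ 0.452, b = sin(fδ)/sin δ ≈ 1.009.
p = a·p₁ + b·p₂ ≈ (0.866, -0.406, 0.291); φ = arcsin(p_z) ≈ 16.94°, λ = atan2(p_y, p_x) ≈ -25.08°.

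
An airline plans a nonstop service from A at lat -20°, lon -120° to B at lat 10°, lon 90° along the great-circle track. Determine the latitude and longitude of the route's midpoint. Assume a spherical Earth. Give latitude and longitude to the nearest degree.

From cos δ = sin φ₁ sin φ₂ + cos φ₁ cos φ₂ cos Δλ, the central angle is δ ≈ 2.608 rad (149.4°).
Interpolate at f = 1/2 with slerp weights a = sin((1−f)δ)/sin δ ≈ 1.895, b = sin(fδ)/sin δ ≈ 1.895.
p = a·p₁ + b·p₂ ≈ (-0.891, 0.324, -0.319); φ = arcsin(p_z) ≈ -18.61°, λ = atan2(p_y, p_x) ≈ 160.00°.

≈ lat -19°, lon 160°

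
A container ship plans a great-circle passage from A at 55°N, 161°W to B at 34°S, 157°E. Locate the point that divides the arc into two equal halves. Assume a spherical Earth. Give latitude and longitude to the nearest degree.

Write both endpoints as unit vectors p₁, p₂ with components (cos φ cos λ, cos φ sin λ, sin φ).
The central angle between the endpoints is δ = arccos(p₁·p₂) ≈ 1.676 rad (96.0°).
Interpolate at f = 1/2 with slerp weights a = sin((1−f)δ)/sin δ ≈ 0.747, b = sin(fδ)/sin δ ≈ 0.747.
p = a·p₁ + b·p₂ ≈ (-0.976, 0.103, 0.194); φ = arcsin(p_z) ≈ 11.20°, λ = atan2(p_y, p_x) ≈ 174.00°.

≈ 11°N, 174°E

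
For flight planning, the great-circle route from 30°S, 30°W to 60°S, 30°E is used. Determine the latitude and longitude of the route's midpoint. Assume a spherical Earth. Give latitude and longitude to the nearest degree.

Write both endpoints as unit vectors p₁, p₂ with components (cos φ cos λ, cos φ sin λ, sin φ).
The central angle between the endpoints is δ = arccos(p₁·p₂) ≈ 0.864 rad (49.5°).
Interpolate at f = 1/2 with slerp weights a = sin((1−f)δ)/sin δ ≈ 0.551, b = sin(fδ)/sin δ ≈ 0.551.
p = a·p₁ + b·p₂ ≈ (0.651, -0.101, -0.752); φ = arcsin(p_z) ≈ -48.77°, λ = atan2(p_y, p_x) ≈ -8.79°.

≈ 49°S, 9°W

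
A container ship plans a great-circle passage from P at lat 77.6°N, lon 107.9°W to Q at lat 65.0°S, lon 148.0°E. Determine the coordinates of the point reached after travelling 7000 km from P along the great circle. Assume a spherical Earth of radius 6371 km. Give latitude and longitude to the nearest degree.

The haversine formula gives a central angle δ ≈ 2.708 rad (155.1°) between the endpoints. The total great-circle distance is δ·R ≈ 2.708 × 6371 ≈ 17250 km, so the target fraction is f = 7000/17250 ≈ 0.406.
Interpolate at f ≈ 0.406 with slerp weights a = sin((1−f)δ)/sin δ ≈ 2.376, b = sin(fδ)/sin δ ≈ 2.118.
p = a·p₁ + b·p₂ ≈ (-0.916, -0.011, 0.401); φ = arcsin(p_z) ≈ 23.66°, λ = atan2(p_y, p_x) ≈ -179.30°.

≈ lat 24°N, lon 179°W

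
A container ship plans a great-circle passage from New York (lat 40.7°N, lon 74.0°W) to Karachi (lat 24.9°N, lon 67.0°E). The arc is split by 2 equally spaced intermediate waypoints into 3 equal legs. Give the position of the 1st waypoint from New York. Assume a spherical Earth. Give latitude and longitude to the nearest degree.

Convert each endpoint to a unit vector on the sphere (x = cos φ cos λ, y = cos φ sin λ, z = sin φ).
The central angle between the endpoints is δ = arccos(p₁·p₂) ≈ 1.834 rad (105.1°).
Interpolate at f = 1/3 with slerp weights a = sin((1−f)δ)/sin δ ≈ 0.973, b = sin(fδ)/sin δ ≈ 0.594.
p = a·p₁ + b·p₂ ≈ (0.414, -0.213, 0.885); φ = arcsin(p_z) ≈ 62.25°, λ = atan2(p_y, p_x) ≈ -27.24°.

≈ lat 62°N, lon 27°W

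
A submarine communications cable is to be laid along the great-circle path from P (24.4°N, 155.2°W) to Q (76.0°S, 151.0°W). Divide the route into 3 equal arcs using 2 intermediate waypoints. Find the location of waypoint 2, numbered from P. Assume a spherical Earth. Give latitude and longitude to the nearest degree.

≈ (43°S, 154°W)

Write both endpoints as unit vectors p₁, p₂ with components (cos φ cos λ, cos φ sin λ, sin φ).
The central angle between the endpoints is δ = arccos(p₁·p₂) ≈ 1.753 rad (100.4°).
Interpolate at f = 2/3 with slerp weights a = sin((1−f)δ)/sin δ ≈ 0.561, b = sin(fδ)/sin δ ≈ 0.936.
p = a·p₁ + b·p₂ ≈ (-0.662, -0.324, -0.676); φ = arcsin(p_z) ≈ -42.55°, λ = atan2(p_y, p_x) ≈ -153.91°.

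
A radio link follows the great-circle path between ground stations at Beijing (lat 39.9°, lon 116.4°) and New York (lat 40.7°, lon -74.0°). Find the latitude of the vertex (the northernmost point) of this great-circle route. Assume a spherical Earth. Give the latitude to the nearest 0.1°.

The great circle lies in the plane with unit normal n̂ = (p₁ × p₂)/|p₁ × p₂|.
Here n̂_z ≈ +0.106; the vertex latitude is φ_max = arccos|n̂_z| ≈ 83.9°.

≈ 83.9°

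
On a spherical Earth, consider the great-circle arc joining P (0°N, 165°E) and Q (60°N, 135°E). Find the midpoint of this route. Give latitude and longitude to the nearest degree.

≈ (31°N, 155°E)

Convert each endpoint to a unit vector on the sphere (x = cos φ cos λ, y = cos φ sin λ, z = sin φ).
The central angle between the endpoints is δ = arccos(p₁·p₂) ≈ 1.123 rad (64.3°).
Interpolate at f = 1/2 with slerp weights a = sin((1−f)δ)/sin δ ≈ 0.591, b = sin(fδ)/sin δ ≈ 0.591.
p = a·p₁ + b·p₂ ≈ (-0.779, 0.362, 0.512); φ = arcsin(p_z) ≈ 30.77°, λ = atan2(p_y, p_x) ≈ 155.10°.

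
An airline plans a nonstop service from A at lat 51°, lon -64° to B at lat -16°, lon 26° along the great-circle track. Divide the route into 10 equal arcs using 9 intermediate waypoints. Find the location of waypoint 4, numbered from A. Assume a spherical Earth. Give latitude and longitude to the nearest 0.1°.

Convert each endpoint to a unit vector on the sphere (x = cos φ cos λ, y = cos φ sin λ, z = sin φ).
The central angle between the endpoints is δ = arccos(p₁·p₂) ≈ 1.787 rad (102.4°).
Interpolate at f = 4/10 with slerp weights a = sin((1−f)δ)/sin δ ≈ 0.899, b = sin(fδ)/sin δ ≈ 0.671.
p = a·p₁ + b·p₂ ≈ (0.828, -0.226, 0.514); φ = arcsin(p_z) ≈ 30.91°, λ = atan2(p_y, p_x) ≈ -15.26°.

≈ lat 30.9°, lon -15.3°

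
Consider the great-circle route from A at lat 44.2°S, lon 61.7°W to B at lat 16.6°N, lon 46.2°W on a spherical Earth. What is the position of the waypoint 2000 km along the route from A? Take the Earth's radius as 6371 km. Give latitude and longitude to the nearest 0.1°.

≈ lat 26.8°S, lon 56.0°W

From cos δ = sin φ₁ sin φ₂ + cos φ₁ cos φ₂ cos Δλ, the central angle is δ ≈ 1.090 rad (62.4°). The total great-circle distance is δ·R ≈ 1.090 × 6371 ≈ 6942 km, so the target fraction is f = 2000/6942 ≈ 0.288.
Interpolate at f ≈ 0.288 with slerp weights a = sin((1−f)δ)/sin δ ≈ 0.790, b = sin(fδ)/sin δ ≈ 0.348.
p = a·p₁ + b·p₂ ≈ (0.500, -0.740, -0.451); φ = arcsin(p_z) ≈ -26.82°, λ = atan2(p_y, p_x) ≈ -55.96°.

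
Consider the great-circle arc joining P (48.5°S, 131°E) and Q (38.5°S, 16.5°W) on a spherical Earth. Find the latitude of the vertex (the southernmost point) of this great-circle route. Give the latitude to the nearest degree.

The great circle lies in the plane with unit normal n̂ = (p₁ × p₂)/|p₁ × p₂|.
Here n̂_z ≈ -0.279; the vertex latitude is φ_max = arccos|n̂_z| ≈ 73.8°.
Check via Clairaut: cos φ_max = |cos φ₁| · sin C = cos(48.5°)·sin(155.1°) ≈ 0.279, again giving ≈ 73.8°.

≈ 74°S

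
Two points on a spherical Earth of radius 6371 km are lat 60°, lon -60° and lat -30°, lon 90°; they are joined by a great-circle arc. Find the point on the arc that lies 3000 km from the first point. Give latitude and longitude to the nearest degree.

Convert each endpoint to a unit vector on the sphere (x = cos φ cos λ, y = cos φ sin λ, z = sin φ).
The central angle between the endpoints is δ = arccos(p₁·p₂) ≈ 2.512 rad (143.9°). The total great-circle distance is δ·R ≈ 2.512 × 6371 ≈ 16001 km, so the target fraction is f = 3000/16001 ≈ 0.187.
Interpolate at f ≈ 0.187 with slerp weights a = sin((1−f)δ)/sin δ ≈ 1.513, b = sin(fδ)/sin δ ≈ 0.770.
p = a·p₁ + b·p₂ ≈ (0.378, 0.012, 0.926); φ = arcsin(p_z) ≈ 67.76°, λ = atan2(p_y, p_x) ≈ 1.75°.

≈ lat 68°, lon 2°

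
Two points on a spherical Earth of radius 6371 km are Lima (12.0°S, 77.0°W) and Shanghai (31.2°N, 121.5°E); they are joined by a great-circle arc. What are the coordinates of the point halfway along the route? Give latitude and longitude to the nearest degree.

≈ 44°N, 135°W

Convert each endpoint to a unit vector on the sphere (x = cos φ cos λ, y = cos φ sin λ, z = sin φ).
The central angle between the endpoints is δ = arccos(p₁·p₂) ≈ 2.693 rad (154.3°).
Interpolate at f = 1/2 with slerp weights a = sin((1−f)δ)/sin δ ≈ 2.249, b = sin(fδ)/sin δ ≈ 2.249.
p = a·p₁ + b·p₂ ≈ (-0.510, -0.503, 0.697); φ = arcsin(p_z) ≈ 44.22°, λ = atan2(p_y, p_x) ≈ -135.40°.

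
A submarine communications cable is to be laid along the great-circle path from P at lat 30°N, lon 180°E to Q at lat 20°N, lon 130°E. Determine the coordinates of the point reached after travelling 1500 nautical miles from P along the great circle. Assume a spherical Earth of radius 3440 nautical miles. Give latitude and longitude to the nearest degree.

≈ lat 27°N, lon 152°E

From cos δ = sin φ₁ sin φ₂ + cos φ₁ cos φ₂ cos Δλ, the central angle is δ ≈ 0.804 rad (46.0°). The total great-circle distance is δ·R ≈ 0.804 × 3440 ≈ 2764 nmi, so the target fraction is f = 1500/2764 ≈ 0.543.
Interpolate at f ≈ 0.543 with slerp weights a = sin((1−f)δ)/sin δ ≈ 0.499, b = sin(fδ)/sin δ ≈ 0.587.
p = a·p₁ + b·p₂ ≈ (-0.787, 0.422, 0.450); φ = arcsin(p_z) ≈ 26.76°, λ = atan2(p_y, p_x) ≈ 151.77°.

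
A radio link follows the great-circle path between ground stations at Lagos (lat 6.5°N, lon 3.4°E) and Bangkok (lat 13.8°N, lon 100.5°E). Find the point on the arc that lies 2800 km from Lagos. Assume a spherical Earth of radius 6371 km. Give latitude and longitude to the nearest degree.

≈ lat 12°N, lon 28°E

Write both endpoints as unit vectors p₁, p₂ with components (cos φ cos λ, cos φ sin λ, sin φ).
The central angle between the endpoints is δ = arccos(p₁·p₂) ≈ 1.663 rad (95.3°). The total great-circle distance is δ·R ≈ 1.663 × 6371 ≈ 10596 km, so the target fraction is f = 2800/10596 ≈ 0.264.
Interpolate at f ≈ 0.264 with slerp weights a = sin((1−f)δ)/sin δ ≈ 0.944, b = sin(fδ)/sin δ ≈ 0.427.
p = a·p₁ + b·p₂ ≈ (0.861, 0.464, 0.209); φ = arcsin(p_z) ≈ 12.05°, λ = atan2(p_y, p_x) ≈ 28.30°.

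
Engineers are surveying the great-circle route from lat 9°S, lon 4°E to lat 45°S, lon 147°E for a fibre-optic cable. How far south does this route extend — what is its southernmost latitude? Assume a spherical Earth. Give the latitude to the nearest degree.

≈ 62°S

The great circle lies in the plane with unit normal n̂ = (p₁ × p₂)/|p₁ × p₂|.
Here n̂_z ≈ +0.470; the vertex latitude is φ_max = arccos|n̂_z| ≈ 62.0°.
Check via Clairaut: cos φ_max = |cos φ₁| · sin C = cos(9.0°)·sin(151.6°) ≈ 0.470, again giving ≈ 62.0°.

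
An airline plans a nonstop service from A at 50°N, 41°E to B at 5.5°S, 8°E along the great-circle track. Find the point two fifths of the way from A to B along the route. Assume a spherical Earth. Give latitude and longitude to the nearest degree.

Convert each endpoint to a unit vector on the sphere (x = cos φ cos λ, y = cos φ sin λ, z = sin φ).
The central angle between the endpoints is δ = arccos(p₁·p₂) ≈ 1.089 rad (62.4°).
Interpolate at f = 2/5 with slerp weights a = sin((1−f)δ)/sin δ ≈ 0.686, b = sin(fδ)/sin δ ≈ 0.476.
p = a·p₁ + b·p₂ ≈ (0.802, 0.355, 0.480); φ = arcsin(p_z) ≈ 28.68°, λ = atan2(p_y, p_x) ≈ 23.89°.

≈ 29°N, 24°E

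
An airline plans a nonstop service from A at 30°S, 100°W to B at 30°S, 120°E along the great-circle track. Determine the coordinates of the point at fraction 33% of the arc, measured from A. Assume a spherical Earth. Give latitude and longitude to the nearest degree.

≈ 55°S, 137°W

Convert each endpoint to a unit vector on the sphere (x = cos φ cos λ, y = cos φ sin λ, z = sin φ).
The central angle between the endpoints is δ = arccos(p₁·p₂) ≈ 1.901 rad (108.9°).
Interpolate at f = 0.33 with slerp weights a = sin((1−f)δ)/sin δ ≈ 1.011, b = sin(fδ)/sin δ ≈ 0.621.
p = a·p₁ + b·p₂ ≈ (-0.421, -0.397, -0.816); φ = arcsin(p_z) ≈ -54.67°, λ = atan2(p_y, p_x) ≈ -136.69°.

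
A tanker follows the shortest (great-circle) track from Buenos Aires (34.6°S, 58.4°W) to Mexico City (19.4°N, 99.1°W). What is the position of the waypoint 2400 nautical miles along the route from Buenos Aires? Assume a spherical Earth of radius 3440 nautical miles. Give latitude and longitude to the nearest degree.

≈ 2°S, 84°W

From cos δ = sin φ₁ sin φ₂ + cos φ₁ cos φ₂ cos Δλ, the central angle is δ ≈ 1.159 rad (66.4°). The total great-circle distance is δ·R ≈ 1.159 × 3440 ≈ 3988 nmi, so the target fraction is f = 2400/3988 ≈ 0.602.
Interpolate at f ≈ 0.602 with slerp weights a = sin((1−f)δ)/sin δ ≈ 0.486, b = sin(fδ)/sin δ ≈ 0.701.
p = a·p₁ + b·p₂ ≈ (0.105, -0.994, -0.043); φ = arcsin(p_z) ≈ -2.47°, λ = atan2(p_y, p_x) ≈ -83.97°.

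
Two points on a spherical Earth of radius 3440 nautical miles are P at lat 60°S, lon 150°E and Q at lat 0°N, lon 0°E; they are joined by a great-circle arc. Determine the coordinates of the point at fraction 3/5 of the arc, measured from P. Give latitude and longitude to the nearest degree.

≈ lat 44°S, lon 16°E

From cos δ = sin φ₁ sin φ₂ + cos φ₁ cos φ₂ cos Δλ, the central angle is δ ≈ 2.019 rad (115.7°).
Interpolate at f = 3/5 with slerp weights a = sin((1−f)δ)/sin δ ≈ 0.802, b = sin(fδ)/sin δ ≈ 1.038.
p = a·p₁ + b·p₂ ≈ (0.691, 0.200, -0.694); φ = arcsin(p_z) ≈ -43.96°, λ = atan2(p_y, p_x) ≈ 16.16°.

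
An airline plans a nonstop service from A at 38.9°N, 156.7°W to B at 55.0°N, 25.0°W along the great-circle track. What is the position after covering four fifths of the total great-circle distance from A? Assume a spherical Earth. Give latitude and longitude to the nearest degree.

≈ 66°N, 48°W

Write both endpoints as unit vectors p₁, p₂ with components (cos φ cos λ, cos φ sin λ, sin φ).
The central angle between the endpoints is δ = arccos(p₁·p₂) ≈ 1.352 rad (77.4°).
Interpolate at f = 4/5 with slerp weights a = sin((1−f)δ)/sin δ ≈ 0.274, b = sin(fδ)/sin δ ≈ 0.904.
p = a·p₁ + b·p₂ ≈ (0.274, -0.303, 0.912); φ = arcsin(p_z) ≈ 65.85°, λ = atan2(p_y, p_x) ≈ -47.86°.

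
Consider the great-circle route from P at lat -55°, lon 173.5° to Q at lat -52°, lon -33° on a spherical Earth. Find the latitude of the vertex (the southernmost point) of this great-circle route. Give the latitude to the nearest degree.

The great circle lies in the plane with unit normal n̂ = (p₁ × p₂)/|p₁ × p₂|.
Here n̂_z ≈ +0.167; the vertex latitude is φ_max = arccos|n̂_z| ≈ 80.4°.
Check via Clairaut: cos φ_max = |cos φ₁| · sin C = cos(55.0°)·sin(163.1°) ≈ 0.167, again giving ≈ 80.4°.

≈ -80°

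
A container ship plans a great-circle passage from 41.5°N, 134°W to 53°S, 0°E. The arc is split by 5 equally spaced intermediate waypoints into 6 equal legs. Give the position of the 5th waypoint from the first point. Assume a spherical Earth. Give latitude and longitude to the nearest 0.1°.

Convert each endpoint to a unit vector on the sphere (x = cos φ cos λ, y = cos φ sin λ, z = sin φ).
The central angle between the endpoints is δ = arccos(p₁·p₂) ≈ 2.572 rad (147.4°).
Interpolate at f = 5/6 with slerp weights a = sin((1−f)δ)/sin δ ≈ 0.771, b = sin(fδ)/sin δ ≈ 1.559.
p = a·p₁ + b·p₂ ≈ (0.537, -0.416, -0.734); φ = arcsin(p_z) ≈ -47.23°, λ = atan2(p_y, p_x) ≈ -37.73°.

≈ 47.2°S, 37.7°W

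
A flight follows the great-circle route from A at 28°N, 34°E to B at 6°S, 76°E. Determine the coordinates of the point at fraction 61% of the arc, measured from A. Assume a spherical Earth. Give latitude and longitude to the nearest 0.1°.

≈ 7.9°N, 60.7°E

Convert each endpoint to a unit vector on the sphere (x = cos φ cos λ, y = cos φ sin λ, z = sin φ).
The central angle between the endpoints is δ = arccos(p₁·p₂) ≈ 0.923 rad (52.9°).
Interpolate at f = 0.61 with slerp weights a = sin((1−f)δ)/sin δ ≈ 0.442, b = sin(fδ)/sin δ ≈ 0.669.
p = a·p₁ + b·p₂ ≈ (0.484, 0.864, 0.137); φ = arcsin(p_z) ≈ 7.90°, λ = atan2(p_y, p_x) ≈ 60.72°.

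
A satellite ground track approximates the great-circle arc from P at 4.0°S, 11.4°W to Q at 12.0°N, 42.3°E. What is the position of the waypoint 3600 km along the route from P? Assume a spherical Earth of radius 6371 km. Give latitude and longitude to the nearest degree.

≈ 6°N, 19°E

Convert each endpoint to a unit vector on the sphere (x = cos φ cos λ, y = cos φ sin λ, z = sin φ).
The central angle between the endpoints is δ = arccos(p₁·p₂) ≈ 0.973 rad (55.7°). The total great-circle distance is δ·R ≈ 0.973 × 6371 ≈ 6196 km, so the target fraction is f = 3600/6196 ≈ 0.581.
Interpolate at f ≈ 0.581 with slerp weights a = sin((1−f)δ)/sin δ ≈ 0.480, b = sin(fδ)/sin δ ≈ 0.648.
p = a·p₁ + b·p₂ ≈ (0.938, 0.332, 0.101); φ = arcsin(p_z) ≈ 5.81°, λ = atan2(p_y, p_x) ≈ 19.49°.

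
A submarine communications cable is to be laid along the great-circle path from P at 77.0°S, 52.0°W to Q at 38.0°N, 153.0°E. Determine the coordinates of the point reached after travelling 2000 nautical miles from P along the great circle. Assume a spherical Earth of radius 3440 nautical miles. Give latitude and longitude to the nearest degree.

≈ 67°S, 174°E

From cos δ = sin φ₁ sin φ₂ + cos φ₁ cos φ₂ cos Δλ, the central angle is δ ≈ 2.435 rad (139.5°). The total great-circle distance is δ·R ≈ 2.435 × 3440 ≈ 8376 nmi, so the target fraction is f = 2000/8376 ≈ 0.239.
Interpolate at f ≈ 0.239 with slerp weights a = sin((1−f)δ)/sin δ ≈ 1.479, b = sin(fδ)/sin δ ≈ 0.846.
p = a·p₁ + b·p₂ ≈ (-0.389, 0.040, -0.920); φ = arcsin(p_z) ≈ -66.97°, λ = atan2(p_y, p_x) ≈ 174.07°.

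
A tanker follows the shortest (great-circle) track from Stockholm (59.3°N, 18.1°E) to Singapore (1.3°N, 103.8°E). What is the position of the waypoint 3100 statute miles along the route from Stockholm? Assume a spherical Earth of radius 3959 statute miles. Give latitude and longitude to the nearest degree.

≈ 36°N, 79°E

Convert each endpoint to a unit vector on the sphere (x = cos φ cos λ, y = cos φ sin λ, z = sin φ).
The central angle between the endpoints is δ = arccos(p₁·p₂) ≈ 1.513 rad (86.7°). The total great-circle distance is δ·R ≈ 1.513 × 3959 ≈ 5990 mi, so the target fraction is f = 3100/5990 ≈ 0.518.
Interpolate at f ≈ 0.518 with slerp weights a = sin((1−f)δ)/sin δ ≈ 0.668, b = sin(fδ)/sin δ ≈ 0.707.
p = a·p₁ + b·p₂ ≈ (0.156, 0.792, 0.590); φ = arcsin(p_z) ≈ 36.18°, λ = atan2(p_y, p_x) ≈ 78.88°.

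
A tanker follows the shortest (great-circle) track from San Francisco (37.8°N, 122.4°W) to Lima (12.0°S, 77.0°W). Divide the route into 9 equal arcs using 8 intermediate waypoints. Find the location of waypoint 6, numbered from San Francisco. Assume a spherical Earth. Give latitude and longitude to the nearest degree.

The haversine formula gives a central angle δ ≈ 1.143 rad (65.5°) between the endpoints.
Interpolate at f = 6/9 with slerp weights a = sin((1−f)δ)/sin δ ≈ 0.409, b = sin(fδ)/sin δ ≈ 0.759.
p = a·p₁ + b·p₂ ≈ (-0.006, -0.996, 0.093); φ = arcsin(p_z) ≈ 5.32°, λ = atan2(p_y, p_x) ≈ -90.35°.

≈ 5°N, 90°W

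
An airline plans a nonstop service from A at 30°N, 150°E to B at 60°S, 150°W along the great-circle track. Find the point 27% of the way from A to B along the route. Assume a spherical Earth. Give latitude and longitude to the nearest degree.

Write both endpoints as unit vectors p₁, p₂ with components (cos φ cos λ, cos φ sin λ, sin φ).
The central angle between the endpoints is δ = arccos(p₁·p₂) ≈ 1.789 rad (102.5°).
Interpolate at f = 0.27 with slerp weights a = sin((1−f)δ)/sin δ ≈ 0.989, b = sin(fδ)/sin δ ≈ 0.476.
p = a·p₁ + b·p₂ ≈ (-0.947, 0.309, 0.082); φ = arcsin(p_z) ≈ 4.72°, λ = atan2(p_y, p_x) ≈ 161.93°.

≈ 5°N, 162°E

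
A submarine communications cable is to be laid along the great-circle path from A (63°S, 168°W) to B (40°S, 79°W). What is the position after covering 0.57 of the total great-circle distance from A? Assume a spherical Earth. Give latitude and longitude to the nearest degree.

Convert each endpoint to a unit vector on the sphere (x = cos φ cos λ, y = cos φ sin λ, z = sin φ).
The central angle between the endpoints is δ = arccos(p₁·p₂) ≈ 0.954 rad (54.6°).
Interpolate at f = 0.57 with slerp weights a = sin((1−f)δ)/sin δ ≈ 0.489, b = sin(fδ)/sin δ ≈ 0.634.
p = a·p₁ + b·p₂ ≈ (-0.124, -0.523, -0.843); φ = arcsin(p_z) ≈ -57.48°, λ = atan2(p_y, p_x) ≈ -103.38°.

≈ (57°S, 103°W)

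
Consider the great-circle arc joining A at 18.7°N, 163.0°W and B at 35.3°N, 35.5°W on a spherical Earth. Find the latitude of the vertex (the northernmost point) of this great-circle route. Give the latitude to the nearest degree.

The great circle lies in the plane with unit normal n̂ = (p₁ × p₂)/|p₁ × p₂|.
Here n̂_z ≈ +0.640; the vertex latitude is φ_max = arccos|n̂_z| ≈ 50.2°.
Check via Clairaut: cos φ_max = |cos φ₁| · sin C = cos(18.7°)·sin(42.5°) ≈ 0.640, again giving ≈ 50.2°.

≈ 50°N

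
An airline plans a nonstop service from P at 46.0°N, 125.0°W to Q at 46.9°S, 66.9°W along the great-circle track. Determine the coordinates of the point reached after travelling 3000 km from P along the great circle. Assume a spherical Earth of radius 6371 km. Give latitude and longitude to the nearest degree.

≈ 23°N, 108°W

Convert each endpoint to a unit vector on the sphere (x = cos φ cos λ, y = cos φ sin λ, z = sin φ).
The central angle between the endpoints is δ = arccos(p₁·p₂) ≈ 1.849 rad (105.9°). The total great-circle distance is δ·R ≈ 1.849 × 6371 ≈ 11779 km, so the target fraction is f = 3000/11779 ≈ 0.255.
Interpolate at f ≈ 0.255 with slerp weights a = sin((1−f)δ)/sin δ ≈ 1.021, b = sin(fδ)/sin δ ≈ 0.472.
p = a·p₁ + b·p₂ ≈ (-0.280, -0.877, 0.390); φ = arcsin(p_z) ≈ 22.94°, λ = atan2(p_y, p_x) ≈ -107.71°.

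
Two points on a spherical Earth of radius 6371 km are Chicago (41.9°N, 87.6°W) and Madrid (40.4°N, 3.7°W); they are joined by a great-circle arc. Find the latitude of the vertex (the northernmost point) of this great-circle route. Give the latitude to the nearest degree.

The great circle lies in the plane with unit normal n̂ = (p₁ × p₂)/|p₁ × p₂|.
Here n̂_z ≈ +0.648; the vertex latitude is φ_max = arccos|n̂_z| ≈ 49.6°.

≈ 50°N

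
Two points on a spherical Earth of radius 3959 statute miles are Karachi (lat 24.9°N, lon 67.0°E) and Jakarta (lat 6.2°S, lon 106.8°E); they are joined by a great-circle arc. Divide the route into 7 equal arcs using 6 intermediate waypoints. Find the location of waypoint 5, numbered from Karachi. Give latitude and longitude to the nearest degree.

≈ lat 3°N, lon 96°E

Convert each endpoint to a unit vector on the sphere (x = cos φ cos λ, y = cos φ sin λ, z = sin φ).
The central angle between the endpoints is δ = arccos(p₁·p₂) ≈ 0.867 rad (49.7°).
Interpolate at f = 5/7 with slerp weights a = sin((1−f)δ)/sin δ ≈ 0.322, b = sin(fδ)/sin δ ≈ 0.761.
p = a·p₁ + b·p₂ ≈ (-0.105, 0.993, 0.053); φ = arcsin(p_z) ≈ 3.05°, λ = atan2(p_y, p_x) ≈ 96.02°.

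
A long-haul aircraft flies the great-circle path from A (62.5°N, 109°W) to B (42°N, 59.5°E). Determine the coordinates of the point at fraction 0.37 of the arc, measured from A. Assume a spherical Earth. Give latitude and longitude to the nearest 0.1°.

≈ (85.9°N, 18.9°W)

Convert each endpoint to a unit vector on the sphere (x = cos φ cos λ, y = cos φ sin λ, z = sin φ).
The central angle between the endpoints is δ = arccos(p₁·p₂) ≈ 1.311 rad (75.1°).
Interpolate at f = 0.37 with slerp weights a = sin((1−f)δ)/sin δ ≈ 0.761, b = sin(fδ)/sin δ ≈ 0.482.
p = a·p₁ + b·p₂ ≈ (0.068, -0.023, 0.997); φ = arcsin(p_z) ≈ 85.90°, λ = atan2(p_y, p_x) ≈ -18.95°.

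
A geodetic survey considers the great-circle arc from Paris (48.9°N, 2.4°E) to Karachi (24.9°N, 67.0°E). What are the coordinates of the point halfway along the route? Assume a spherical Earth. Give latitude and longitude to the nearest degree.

From cos δ = sin φ₁ sin φ₂ + cos φ₁ cos φ₂ cos Δλ, the central angle is δ ≈ 0.961 rad (55.0°).
Interpolate at f = 1/2 with slerp weights a = sin((1−f)δ)/sin δ ≈ 0.564, b = sin(fδ)/sin δ ≈ 0.564.
p = a·p₁ + b·p₂ ≈ (0.570, 0.486, 0.662); φ = arcsin(p_z) ≈ 41.47°, λ = atan2(p_y, p_x) ≈ 40.46°.

≈ (41°N, 40°E)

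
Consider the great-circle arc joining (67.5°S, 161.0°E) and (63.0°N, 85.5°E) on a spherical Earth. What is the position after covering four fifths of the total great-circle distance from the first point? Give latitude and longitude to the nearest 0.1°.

≈ (37.7°N, 106.2°E)

Write both endpoints as unit vectors p₁, p₂ with components (cos φ cos λ, cos φ sin λ, sin φ).
The central angle between the endpoints is δ = arccos(p₁·p₂) ≈ 2.465 rad (141.2°).
Interpolate at f = 4/5 with slerp weights a = sin((1−f)δ)/sin δ ≈ 0.756, b = sin(fδ)/sin δ ≈ 1.470.
p = a·p₁ + b·p₂ ≈ (-0.221, 0.760, 0.612); φ = arcsin(p_z) ≈ 37.71°, λ = atan2(p_y, p_x) ≈ 106.23°.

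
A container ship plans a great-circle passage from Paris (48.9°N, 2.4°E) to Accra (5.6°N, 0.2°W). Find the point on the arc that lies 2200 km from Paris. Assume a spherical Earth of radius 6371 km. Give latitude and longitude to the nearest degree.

≈ 29°N, 1°E

Convert each endpoint to a unit vector on the sphere (x = cos φ cos λ, y = cos φ sin λ, z = sin φ).
The central angle between the endpoints is δ = arccos(p₁·p₂) ≈ 0.757 rad (43.4°). The total great-circle distance is δ·R ≈ 0.757 × 6371 ≈ 4821 km, so the target fraction is f = 2200/4821 ≈ 0.456.
Interpolate at f ≈ 0.456 with slerp weights a = sin((1−f)δ)/sin δ ≈ 0.582, b = sin(fδ)/sin δ ≈ 0.493.
p = a·p₁ + b·p₂ ≈ (0.873, 0.014, 0.487); φ = arcsin(p_z) ≈ 29.15°, λ = atan2(p_y, p_x) ≈ 0.94°.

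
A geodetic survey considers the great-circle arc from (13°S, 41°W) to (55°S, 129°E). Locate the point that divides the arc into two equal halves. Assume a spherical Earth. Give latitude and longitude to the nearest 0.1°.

The haversine formula gives a central angle δ ≈ 1.946 rad (111.5°) between the endpoints.
Interpolate at f = 1/2 with slerp weights a = sin((1−f)δ)/sin δ ≈ 0.888, b = sin(fδ)/sin δ ≈ 0.888.
p = a·p₁ + b·p₂ ≈ (0.333, -0.172, -0.927); φ = arcsin(p_z) ≈ -68.02°, λ = atan2(p_y, p_x) ≈ -27.33°.

≈ (68.0°S, 27.3°W)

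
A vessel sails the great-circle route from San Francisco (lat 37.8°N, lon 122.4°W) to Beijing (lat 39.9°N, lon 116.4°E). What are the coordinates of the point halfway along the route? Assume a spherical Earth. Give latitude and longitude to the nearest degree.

From cos δ = sin φ₁ sin φ₂ + cos φ₁ cos φ₂ cos Δλ, the central angle is δ ≈ 1.492 rad (85.5°).
Interpolate at f = 1/2 with slerp weights a = sin((1−f)δ)/sin δ ≈ 0.681, b = sin(fδ)/sin δ ≈ 0.681.
p = a·p₁ + b·p₂ ≈ (-0.520, 0.014, 0.854); φ = arcsin(p_z) ≈ 58.63°, λ = atan2(p_y, p_x) ≈ 178.50°.

≈ lat 59°N, lon 179°E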